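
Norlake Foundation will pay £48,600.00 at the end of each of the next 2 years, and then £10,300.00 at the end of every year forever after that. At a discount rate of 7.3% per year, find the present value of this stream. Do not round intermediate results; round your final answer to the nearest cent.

PV of 2-year annuity: £48,600.00 × [1 − (1+0.073)^−2] / 0.073 = 87505.65651
Perpetuity value at year 2: £10,300.00 / 0.073 = 141095.89041
PV of perpetuity: 141095.89041 / (1+0.073)^2 = 122550.45292
Total PV = 87505.65651 + 122550.45292 = 210056.10943

£210056.11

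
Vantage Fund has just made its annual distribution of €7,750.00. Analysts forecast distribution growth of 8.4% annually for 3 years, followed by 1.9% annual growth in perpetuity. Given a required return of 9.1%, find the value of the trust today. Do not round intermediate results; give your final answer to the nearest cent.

€130539.23

D_1 = 8401.00000
D_2 = 9106.68400
D_3 = 9871.64546
Terminal value at year 3: TV = D_3×(1+g_2)/(r−g_2) = 10059.20672/0.072 = 139711.20444
P_0 = D_1/(1+r)^1 + D_2/(1+r)^2 + D_3/(1+r)^3 + TV/(1+r)^3
    = 7700.27498 + 7650.86900 + 7601.78001 + 107586.30321 = 130539.22720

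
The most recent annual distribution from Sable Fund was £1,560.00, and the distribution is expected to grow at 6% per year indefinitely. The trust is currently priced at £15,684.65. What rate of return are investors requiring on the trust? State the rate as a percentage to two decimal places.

16.54%

D₁ = £1,560.00 × 1.06 = £1,653.6000
P = D₁/(r − g) ⇒ r = D₁/P + g = £1,653.6000/£15,684.65 + 0.06 = 0.105428 + 0.06 = 0.165428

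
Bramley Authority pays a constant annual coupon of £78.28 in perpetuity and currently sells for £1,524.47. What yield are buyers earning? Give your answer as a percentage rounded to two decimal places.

5.13%

P = C/r ⇒ r = C/P = £78.28/£1,524.47 = 0.051349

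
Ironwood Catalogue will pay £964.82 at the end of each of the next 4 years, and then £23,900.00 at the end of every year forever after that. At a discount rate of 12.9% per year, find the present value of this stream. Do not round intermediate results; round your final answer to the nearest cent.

£116909.29

PV of 4-year annuity: £964.82 × [1 − (1+0.129)^−4] / 0.129 = 2875.80248
Perpetuity value at year 4: £23,900.00 / 0.129 = 185271.31783
PV of perpetuity: 185271.31783 / (1+0.129)^4 = 114033.49179
Total PV = 2875.80248 + 114033.49179 = 116909.29427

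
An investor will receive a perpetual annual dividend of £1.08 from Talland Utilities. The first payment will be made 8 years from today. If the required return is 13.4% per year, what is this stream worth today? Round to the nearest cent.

£3.34

Value at end of year 7: C / r = £1.08 / 0.134 = £8.0597
Discount to today: PV = £8.0597 / (1 + 0.134)^7 = £8.0597 / 2.411523 = £3.34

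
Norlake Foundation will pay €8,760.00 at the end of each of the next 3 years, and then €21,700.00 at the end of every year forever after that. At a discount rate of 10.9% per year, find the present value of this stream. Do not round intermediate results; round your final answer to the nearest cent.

€167405.82

PV of 3-year annuity: €8,760.00 × [1 − (1+0.109)^−3] / 0.109 = 21444.22762
Perpetuity value at year 3: €21,700.00 / 0.109 = 199082.56881
PV of perpetuity: 199082.56881 / (1+0.109)^3 = 145961.59398
Total PV = 21444.22762 + 145961.59398 = 167405.82161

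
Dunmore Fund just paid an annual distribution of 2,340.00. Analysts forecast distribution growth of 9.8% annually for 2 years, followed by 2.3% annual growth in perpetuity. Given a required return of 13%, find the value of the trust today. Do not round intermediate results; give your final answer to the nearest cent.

D_1 = 2569.32000
D_2 = 2821.11336
Terminal value at year 2: TV = D_2×(1+g_2)/(r−g_2) = 2885.99897/0.107 = 26971.95297
P_0 = D_1/(1+r)^1 + D_2/(1+r)^2 + TV/(1+r)^2
    = 2273.73451 + 2209.34557 + 21122.99551 = 25606.07559

25606.08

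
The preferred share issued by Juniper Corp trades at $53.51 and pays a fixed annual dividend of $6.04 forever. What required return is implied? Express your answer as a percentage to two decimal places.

11.29%

P = C/r ⇒ r = C/P = $6.04/$53.51 = 0.112876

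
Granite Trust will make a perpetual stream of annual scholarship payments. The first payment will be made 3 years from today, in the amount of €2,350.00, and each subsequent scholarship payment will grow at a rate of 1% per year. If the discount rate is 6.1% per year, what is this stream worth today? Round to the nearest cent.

Value at end of year 2: C₁ / (r − g) = €2,350.00 / (0.061 − 0.01) = €46,078.4314
Discount to today: PV = €46,078.4314 / (1 + 0.061)^2 = €46,078.4314 / 1.125721 = €40,932.37

€40932.37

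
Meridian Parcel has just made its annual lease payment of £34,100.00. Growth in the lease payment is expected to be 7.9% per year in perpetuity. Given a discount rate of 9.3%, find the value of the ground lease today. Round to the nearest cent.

D₁ = D₀ × (1 + g) = £34,100.00 × 1.079 = £36,793.9000
Growing perpetuity: P = D₁ / (r − g) = £36,793.9000 / (0.093 − 0.079) = £2,628,135.71

£2628135.71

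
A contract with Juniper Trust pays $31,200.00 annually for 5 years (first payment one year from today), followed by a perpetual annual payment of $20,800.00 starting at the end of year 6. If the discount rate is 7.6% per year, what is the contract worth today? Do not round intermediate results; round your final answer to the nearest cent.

PV of 5-year annuity: $31,200.00 × [1 − (1+0.076)^−5] / 0.076 = 125896.98933
Perpetuity value at year 5: $20,800.00 / 0.076 = 273684.21053
PV of perpetuity: 273684.21053 / (1+0.076)^5 = 189752.88430
Total PV = 125896.98933 + 189752.88430 = 315649.87364

$315649.87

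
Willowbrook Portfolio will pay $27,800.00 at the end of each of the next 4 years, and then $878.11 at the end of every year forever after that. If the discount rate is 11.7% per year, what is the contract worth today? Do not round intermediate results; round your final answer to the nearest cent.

PV of 4-year annuity: $27,800.00 × [1 − (1+0.117)^−4] / 0.117 = 84974.61032
Perpetuity value at year 4: $878.11 / 0.117 = 7505.21368
PV of perpetuity: 7505.21368 / (1+0.117)^4 = 4821.14695
Total PV = 84974.61032 + 4821.14695 = 89795.75727

$89795.76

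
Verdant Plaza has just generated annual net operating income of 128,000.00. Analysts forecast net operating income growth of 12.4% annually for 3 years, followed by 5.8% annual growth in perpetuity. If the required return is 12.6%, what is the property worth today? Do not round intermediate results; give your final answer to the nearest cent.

2363573.69

D_1 = 143872.00000
D_2 = 161712.12800
D_3 = 181764.43187
Terminal value at year 3: TV = D_3×(1+g_2)/(r−g_2) = 192306.76892/0.068 = 2828040.71942
P_0 = D_1/(1+r)^1 + D_2/(1+r)^2 + D_3/(1+r)^3 + TV/(1+r)^3
    = 127772.64654 + 127545.69690 + 127319.15037 + 1980936.19247 = 2363573.68627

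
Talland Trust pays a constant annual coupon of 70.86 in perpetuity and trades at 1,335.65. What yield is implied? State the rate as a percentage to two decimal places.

5.31%

P = C/r ⇒ r = C/P = 70.86/1,335.65 = 0.053053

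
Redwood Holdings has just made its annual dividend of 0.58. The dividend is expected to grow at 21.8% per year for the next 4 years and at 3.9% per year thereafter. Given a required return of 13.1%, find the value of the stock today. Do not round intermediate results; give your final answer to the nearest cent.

11.61

D_1 = 0.70644
D_2 = 0.86044
D_3 = 1.04802
D_4 = 1.27649
Terminal value at year 4: TV = D_4×(1+g_2)/(r−g_2) = 1.32627/0.092 = 14.41600
P_0 = D_1/(1+r)^1 + D_2/(1+r)^2 + D_3/(1+r)^3 + D_4/(1+r)^4 + TV/(1+r)^4
    = 0.62462 + 0.67266 + 0.72441 + 0.78013 + 8.81038 = 11.61219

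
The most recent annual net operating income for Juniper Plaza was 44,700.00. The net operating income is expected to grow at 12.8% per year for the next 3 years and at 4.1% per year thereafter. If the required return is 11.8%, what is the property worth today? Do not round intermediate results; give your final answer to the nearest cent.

D_1 = 50421.60000
D_2 = 56875.56480
D_3 = 64155.63709
Terminal value at year 3: TV = D_3×(1+g_2)/(r−g_2) = 66786.01822/0.077 = 867350.88591
P_0 = D_1/(1+r)^1 + D_2/(1+r)^2 + D_3/(1+r)^3 + TV/(1+r)^3
    = 45099.82111 + 45503.21844 + 45910.22397 + 620682.37857 = 757195.64208

757195.64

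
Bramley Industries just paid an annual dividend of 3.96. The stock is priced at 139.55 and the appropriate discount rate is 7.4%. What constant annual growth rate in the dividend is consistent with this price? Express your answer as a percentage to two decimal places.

4.44%

P = D₀(1+g)/(r−g) ⇒ P(r−g) = D₀(1+g) ⇒ g(P+D₀) = P·r − D₀
g = (P·r − D₀)/(P + D₀) = (139.55×0.074 − 3.96) / (139.55 + 3.96) = 0.044364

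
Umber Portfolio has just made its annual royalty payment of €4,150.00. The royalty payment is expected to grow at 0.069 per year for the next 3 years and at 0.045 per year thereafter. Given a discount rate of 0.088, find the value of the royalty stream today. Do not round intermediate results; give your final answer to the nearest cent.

D_1 = 4436.35000
D_2 = 4742.45815
D_3 = 5069.68776
Terminal value at year 3: TV = D_3×(1+g_2)/(r−g_2) = 5297.82371/0.043 = 123205.20260
P_0 = D_1/(1+r)^1 + D_2/(1+r)^2 + D_3/(1+r)^3 + TV/(1+r)^3
    = 4077.52757 + 4006.32075 + 3936.35743 + 95662.63982 = 107682.84558

€107682.85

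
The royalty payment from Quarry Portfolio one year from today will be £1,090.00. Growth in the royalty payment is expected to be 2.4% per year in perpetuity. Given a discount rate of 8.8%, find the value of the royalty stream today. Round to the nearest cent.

Growing perpetuity: P = D₁ / (r − g) = £1,090.0000 / (0.088 − 0.024) = £17,031.25

£17031.25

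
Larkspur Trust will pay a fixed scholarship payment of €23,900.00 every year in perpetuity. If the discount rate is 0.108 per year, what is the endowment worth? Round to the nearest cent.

€221296.30

Level perpetuity: PV = C / r = €23,900.00 / 0.108 = €221,296.30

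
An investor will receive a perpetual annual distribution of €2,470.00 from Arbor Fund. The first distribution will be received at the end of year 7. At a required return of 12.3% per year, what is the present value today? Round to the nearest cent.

Value at end of year 6: C / r = €2,470.00 / 0.123 = €20,081.3008
Discount to today: PV = €20,081.3008 / (1 + 0.123)^6 = €20,081.3008 / 2.005758 = €10,011.83

€10011.83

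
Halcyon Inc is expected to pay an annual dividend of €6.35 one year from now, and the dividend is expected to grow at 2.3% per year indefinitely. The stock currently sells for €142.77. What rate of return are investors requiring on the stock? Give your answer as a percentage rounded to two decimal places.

6.75%

P = D₁/(r − g) ⇒ r = D₁/P + g = €6.3500/€142.77 + 0.023 = 0.044477 + 0.023 = 0.067477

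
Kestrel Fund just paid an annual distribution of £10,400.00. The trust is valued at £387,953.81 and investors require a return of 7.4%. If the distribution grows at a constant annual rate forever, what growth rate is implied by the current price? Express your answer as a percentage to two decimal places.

4.60%

P = D₀(1+g)/(r−g) ⇒ P(r−g) = D₀(1+g) ⇒ g(P+D₀) = P·r − D₀
g = (P·r − D₀)/(P + D₀) = (£387,953.81×0.074 − £10,400.00) / (£387,953.81 + £10,400.00) = 0.045961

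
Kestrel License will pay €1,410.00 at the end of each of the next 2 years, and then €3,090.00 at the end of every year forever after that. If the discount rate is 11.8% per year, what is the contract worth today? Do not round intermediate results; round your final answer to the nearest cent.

€23339.68

PV of 2-year annuity: €1,410.00 × [1 − (1+0.118)^−2] / 0.118 = 2389.24927
Perpetuity value at year 2: €3,090.00 / 0.118 = 26186.44068
PV of perpetuity: 26186.44068 / (1+0.118)^2 = 20950.42633
Total PV = 2389.24927 + 20950.42633 = 23339.67559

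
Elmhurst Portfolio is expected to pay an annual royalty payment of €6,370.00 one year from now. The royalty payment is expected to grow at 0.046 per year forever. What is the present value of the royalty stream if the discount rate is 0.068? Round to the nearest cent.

€289545.45

Growing perpetuity: P = D₁ / (r − g) = €6,370.0000 / (0.068 − 0.046) = €289,545.45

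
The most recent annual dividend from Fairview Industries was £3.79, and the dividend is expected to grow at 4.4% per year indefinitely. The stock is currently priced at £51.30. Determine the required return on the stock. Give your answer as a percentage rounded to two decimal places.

D₁ = £3.79 × 1.044 = £3.9568
P = D₁/(r − g) ⇒ r = D₁/P + g = £3.9568/£51.30 + 0.044 = 0.077130 + 0.044 = 0.121130

12.11%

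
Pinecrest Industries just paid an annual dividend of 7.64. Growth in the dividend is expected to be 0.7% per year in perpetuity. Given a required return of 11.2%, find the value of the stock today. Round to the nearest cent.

73.27

D₁ = D₀ × (1 + g) = 7.64 × 1.007 = 7.6935
Growing perpetuity: P = D₁ / (r − g) = 7.6935 / (0.112 − 0.007) = 73.27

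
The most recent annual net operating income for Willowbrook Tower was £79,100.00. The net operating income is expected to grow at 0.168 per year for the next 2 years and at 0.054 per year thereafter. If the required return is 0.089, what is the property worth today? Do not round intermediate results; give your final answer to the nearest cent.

£2916010.14

D_1 = 92388.80000
D_2 = 107910.11840
Terminal value at year 2: TV = D_2×(1+g_2)/(r−g_2) = 113737.26479/0.035 = 3249636.13696
P_0 = D_1/(1+r)^1 + D_2/(1+r)^2 + TV/(1+r)^2
    = 84838.20018 + 90992.67017 + 2740179.26739 = 2916010.13774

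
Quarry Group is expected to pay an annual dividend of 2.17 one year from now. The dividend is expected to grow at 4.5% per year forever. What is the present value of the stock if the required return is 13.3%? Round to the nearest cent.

24.66

Growing perpetuity: P = D₁ / (r − g) = 2.1700 / (0.133 − 0.045) = 24.66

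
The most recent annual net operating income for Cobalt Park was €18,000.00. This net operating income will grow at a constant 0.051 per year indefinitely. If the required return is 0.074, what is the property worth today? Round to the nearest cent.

D₁ = D₀ × (1 + g) = €18,000.00 × 1.051 = €18,918.0000
Growing perpetuity: P = D₁ / (r − g) = €18,918.0000 / (0.074 − 0.051) = €822,521.74

€822521.74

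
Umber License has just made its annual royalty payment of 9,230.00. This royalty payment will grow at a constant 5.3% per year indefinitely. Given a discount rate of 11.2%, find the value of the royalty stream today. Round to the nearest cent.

164732.03

D₁ = D₀ × (1 + g) = 9,230.00 × 1.053 = 9,719.1900
Growing perpetuity: P = D₁ / (r − g) = 9,719.1900 / (0.112 − 0.053) = 164,732.03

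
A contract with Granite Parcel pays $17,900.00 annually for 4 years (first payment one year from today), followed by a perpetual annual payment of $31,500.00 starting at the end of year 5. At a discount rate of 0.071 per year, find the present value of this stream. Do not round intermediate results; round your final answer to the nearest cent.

$397699.70

PV of 4-year annuity: $17,900.00 × [1 − (1+0.071)^−4] / 0.071 = 60494.45721
Perpetuity value at year 4: $31,500.00 / 0.071 = 443661.97183
PV of perpetuity: 443661.97183 / (1+0.071)^4 = 337205.24545
Total PV = 60494.45721 + 337205.24545 = 397699.70266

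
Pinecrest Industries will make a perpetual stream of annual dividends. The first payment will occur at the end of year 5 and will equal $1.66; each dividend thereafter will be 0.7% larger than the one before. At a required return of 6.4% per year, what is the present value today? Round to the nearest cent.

$22.72

Value at end of year 4: C₁ / (r − g) = $1.66 / (0.064 − 0.007) = $29.1228
Discount to today: PV = $29.1228 / (1 + 0.064)^4 = $29.1228 / 1.281641 = $22.72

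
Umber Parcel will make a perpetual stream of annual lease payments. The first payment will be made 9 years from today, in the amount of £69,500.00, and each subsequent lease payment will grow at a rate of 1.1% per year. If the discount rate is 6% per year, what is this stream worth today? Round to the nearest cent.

Value at end of year 8: C₁ / (r − g) = £69,500.00 / (0.06 − 0.011) = £1,418,367.3469
Discount to today: PV = £1,418,367.3469 / (1 + 0.06)^8 = £1,418,367.3469 / 1.593848 = £889,901.22

£889901.22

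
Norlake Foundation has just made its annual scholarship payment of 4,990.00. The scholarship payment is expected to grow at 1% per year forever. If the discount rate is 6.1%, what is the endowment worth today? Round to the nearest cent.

98821.57

D₁ = D₀ × (1 + g) = 4,990.00 × 1.01 = 5,039.9000
Growing perpetuity: P = D₁ / (r − g) = 5,039.9000 / (0.061 − 0.01) = 98,821.57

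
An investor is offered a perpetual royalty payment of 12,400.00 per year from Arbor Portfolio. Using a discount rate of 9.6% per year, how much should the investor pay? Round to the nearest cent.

Level perpetuity: PV = C / r = 12,400.00 / 0.096 = 129,166.67

129166.67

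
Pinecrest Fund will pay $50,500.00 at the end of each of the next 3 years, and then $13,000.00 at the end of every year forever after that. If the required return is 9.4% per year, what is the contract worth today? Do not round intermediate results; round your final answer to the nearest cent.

$232548.78

PV of 3-year annuity: $50,500.00 × [1 − (1+0.094)^−3] / 0.094 = 126924.55567
Perpetuity value at year 3: $13,000.00 / 0.094 = 138297.87234
PV of perpetuity: 138297.87234 / (1+0.094)^3 = 105624.22435
Total PV = 126924.55567 + 105624.22435 = 232548.78002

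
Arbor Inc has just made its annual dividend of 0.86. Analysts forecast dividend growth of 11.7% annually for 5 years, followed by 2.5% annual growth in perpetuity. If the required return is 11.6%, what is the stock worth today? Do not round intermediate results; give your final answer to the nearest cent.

D_1 = 0.96062
D_2 = 1.07301
D_3 = 1.19856
D_4 = 1.33879
D_5 = 1.49542
Terminal value at year 5: TV = D_5×(1+g_2)/(r−g_2) = 1.53281/0.091 = 16.84406
P_0 = D_1/(1+r)^1 + D_2/(1+r)^2 + D_3/(1+r)^3 + D_4/(1+r)^4 + D_5/(1+r)^5 + TV/(1+r)^5
    = 0.86077 + 0.86154 + 0.86231 + 0.86309 + 0.86386 + 9.73029 = 14.04186

14.04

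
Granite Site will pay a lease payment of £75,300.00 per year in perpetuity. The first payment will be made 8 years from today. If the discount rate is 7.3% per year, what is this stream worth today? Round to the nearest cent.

Value at end of year 7: C / r = £75,300.00 / 0.073 = £1,031,506.8493
Discount to today: PV = £1,031,506.8493 / (1 + 0.073)^7 = £1,031,506.8493 / 1.637563 = £629,903.56

£629903.56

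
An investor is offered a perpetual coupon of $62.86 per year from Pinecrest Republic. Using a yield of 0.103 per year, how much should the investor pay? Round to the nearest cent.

$610.29

Level perpetuity: PV = C / r = $62.86 / 0.103 = $610.29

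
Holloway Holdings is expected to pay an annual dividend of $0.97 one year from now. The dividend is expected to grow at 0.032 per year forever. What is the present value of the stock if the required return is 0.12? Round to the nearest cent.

Growing perpetuity: P = D₁ / (r − g) = $0.9700 / (0.12 − 0.032) = $11.02

$11.02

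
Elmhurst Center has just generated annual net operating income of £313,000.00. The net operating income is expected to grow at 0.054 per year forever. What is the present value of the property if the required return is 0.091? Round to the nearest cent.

D₁ = D₀ × (1 + g) = £313,000.00 × 1.054 = £329,902.0000
Growing perpetuity: P = D₁ / (r − g) = £329,902.0000 / (0.091 − 0.054) = £8,916,270.27

£8916270.27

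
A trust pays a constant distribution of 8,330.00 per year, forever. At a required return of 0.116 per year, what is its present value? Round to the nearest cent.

Level perpetuity: PV = C / r = 8,330.00 / 0.116 = 71,810.34

71810.34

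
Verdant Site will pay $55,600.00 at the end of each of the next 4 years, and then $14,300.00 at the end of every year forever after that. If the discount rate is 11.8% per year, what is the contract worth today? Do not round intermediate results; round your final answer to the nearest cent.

$247159.20

PV of 4-year annuity: $55,600.00 × [1 − (1+0.118)^−4] / 0.118 = 169590.44569
Perpetuity value at year 4: $14,300.00 / 0.118 = 121186.44068
PV of perpetuity: 121186.44068 / (1+0.118)^4 = 77568.75411
Total PV = 169590.44569 + 77568.75411 = 247159.19979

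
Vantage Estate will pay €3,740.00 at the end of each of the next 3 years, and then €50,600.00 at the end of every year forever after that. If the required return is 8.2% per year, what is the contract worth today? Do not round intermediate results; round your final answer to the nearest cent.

PV of 3-year annuity: €3,740.00 × [1 − (1+0.082)^−3] / 0.082 = 9603.66570
Perpetuity value at year 3: €50,600.00 / 0.082 = 617073.17073
PV of perpetuity: 617073.17073 / (1+0.082)^3 = 487141.22303
Total PV = 9603.66570 + 487141.22303 = 496744.88873

€496744.89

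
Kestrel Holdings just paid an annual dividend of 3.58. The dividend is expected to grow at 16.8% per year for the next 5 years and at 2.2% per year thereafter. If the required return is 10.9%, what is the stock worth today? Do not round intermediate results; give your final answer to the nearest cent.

D_1 = 4.18144
D_2 = 4.88392
D_3 = 5.70442
D_4 = 6.66276
D_5 = 7.78211
Terminal value at year 5: TV = D_5×(1+g_2)/(r−g_2) = 7.95331/0.087 = 91.41740
P_0 = D_1/(1+r)^1 + D_2/(1+r)^2 + D_3/(1+r)^3 + D_4/(1+r)^4 + D_5/(1+r)^5 + TV/(1+r)^5
    = 3.77046 + 3.97105 + 4.18232 + 4.40482 + 4.63916 + 54.49682 = 75.46463

75.46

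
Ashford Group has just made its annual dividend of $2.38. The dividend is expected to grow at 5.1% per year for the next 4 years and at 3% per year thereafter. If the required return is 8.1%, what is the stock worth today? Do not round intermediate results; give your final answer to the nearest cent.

$51.83

D_1 = 2.50138
D_2 = 2.62895
D_3 = 2.76303
D_4 = 2.90394
Terminal value at year 4: TV = D_4×(1+g_2)/(r−g_2) = 2.99106/0.051 = 58.64822
P_0 = D_1/(1+r)^1 + D_2/(1+r)^2 + D_3/(1+r)^3 + D_4/(1+r)^4 + TV/(1+r)^4
    = 2.31395 + 2.24973 + 2.18730 + 2.12660 + 42.94890 = 51.82648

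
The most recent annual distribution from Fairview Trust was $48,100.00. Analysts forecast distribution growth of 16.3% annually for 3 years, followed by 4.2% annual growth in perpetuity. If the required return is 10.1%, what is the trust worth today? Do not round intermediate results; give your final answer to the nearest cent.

$1162409.97

D_1 = 55940.30000
D_2 = 65058.56890
D_3 = 75663.11563
Terminal value at year 3: TV = D_3×(1+g_2)/(r−g_2) = 78840.96649/0.059 = 1336287.56758
P_0 = D_1/(1+r)^1 + D_2/(1+r)^2 + D_3/(1+r)^3 + TV/(1+r)^3
    = 50808.62852 + 53669.78653 + 56692.06334 + 1001239.49146 = 1162409.96984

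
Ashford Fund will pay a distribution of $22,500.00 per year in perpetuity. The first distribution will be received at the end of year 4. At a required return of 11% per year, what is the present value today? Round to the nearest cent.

$149561.87

Value at end of year 3: C / r = $22,500.00 / 0.11 = $204,545.4545
Discount to today: PV = $204,545.4545 / (1 + 0.11)^3 = $204,545.4545 / 1.367631 = $149,561.87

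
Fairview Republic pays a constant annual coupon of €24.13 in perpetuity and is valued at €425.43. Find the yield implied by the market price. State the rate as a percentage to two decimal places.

5.67%

P = C/r ⇒ r = C/P = €24.13/€425.43 = 0.056719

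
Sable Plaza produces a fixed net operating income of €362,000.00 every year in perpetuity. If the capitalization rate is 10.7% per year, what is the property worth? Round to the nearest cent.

Level perpetuity: PV = C / r = €362,000.00 / 0.107 = €3,383,177.57

€3383177.57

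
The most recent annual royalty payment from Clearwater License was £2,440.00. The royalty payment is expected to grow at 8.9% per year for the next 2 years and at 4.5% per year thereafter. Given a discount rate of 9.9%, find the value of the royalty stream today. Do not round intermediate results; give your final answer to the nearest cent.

£51176.72

D_1 = 2657.16000
D_2 = 2893.64724
Terminal value at year 2: TV = D_2×(1+g_2)/(r−g_2) = 3023.86137/0.054 = 55997.43270
P_0 = D_1/(1+r)^1 + D_2/(1+r)^2 + TV/(1+r)^2
    = 2417.79800 + 2395.79802 + 46363.12828 = 51176.72429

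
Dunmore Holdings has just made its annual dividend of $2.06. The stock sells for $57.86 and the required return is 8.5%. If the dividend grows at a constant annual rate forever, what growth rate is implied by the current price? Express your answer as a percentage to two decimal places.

P = D₀(1+g)/(r−g) ⇒ P(r−g) = D₀(1+g) ⇒ g(P+D₀) = P·r − D₀
g = (P·r − D₀)/(P + D₀) = ($57.86×0.085 − $2.06) / ($57.86 + $2.06) = 0.047699

4.77%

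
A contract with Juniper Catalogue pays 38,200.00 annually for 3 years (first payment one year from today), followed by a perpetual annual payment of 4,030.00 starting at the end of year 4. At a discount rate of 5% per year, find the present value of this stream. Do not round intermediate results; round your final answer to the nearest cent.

PV of 3-year annuity: 38,200.00 × [1 − (1+0.05)^−3] / 0.05 = 104028.07472
Perpetuity value at year 3: 4,030.00 / 0.05 = 80600.00000
PV of perpetuity: 80600.00000 / (1+0.05)^3 = 69625.31044
Total PV = 104028.07472 + 69625.31044 = 173653.38516

173653.39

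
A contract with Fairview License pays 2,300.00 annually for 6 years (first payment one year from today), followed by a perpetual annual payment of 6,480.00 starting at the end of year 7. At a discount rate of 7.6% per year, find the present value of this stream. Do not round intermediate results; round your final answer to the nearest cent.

PV of 6-year annuity: 2,300.00 × [1 − (1+0.076)^−6] / 0.076 = 10762.88829
Perpetuity value at year 6: 6,480.00 / 0.076 = 85263.15789
PV of perpetuity: 85263.15789 / (1+0.076)^6 = 54939.89001
Total PV = 10762.88829 + 54939.89001 = 65702.77830

65702.78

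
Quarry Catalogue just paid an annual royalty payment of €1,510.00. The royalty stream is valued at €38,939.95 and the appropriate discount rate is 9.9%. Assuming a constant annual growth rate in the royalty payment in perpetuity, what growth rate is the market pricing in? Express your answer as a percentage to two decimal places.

5.80%

P = D₀(1+g)/(r−g) ⇒ P(r−g) = D₀(1+g) ⇒ g(P+D₀) = P·r − D₀
g = (P·r − D₀)/(P + D₀) = (€38,939.95×0.099 − €1,510.00) / (€38,939.95 + €1,510.00) = 0.057974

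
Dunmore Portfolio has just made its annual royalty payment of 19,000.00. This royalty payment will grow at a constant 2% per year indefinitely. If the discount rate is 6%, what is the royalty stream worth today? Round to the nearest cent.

D₁ = D₀ × (1 + g) = 19,000.00 × 1.02 = 19,380.0000
Growing perpetuity: P = D₁ / (r − g) = 19,380.0000 / (0.06 − 0.02) = 484,500.00

484500.00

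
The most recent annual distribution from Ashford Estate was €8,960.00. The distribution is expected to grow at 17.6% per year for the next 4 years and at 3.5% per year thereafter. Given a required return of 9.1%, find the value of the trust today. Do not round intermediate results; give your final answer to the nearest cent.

€266944.35

D_1 = 10536.96000
D_2 = 12391.46496
D_3 = 14572.36279
D_4 = 17137.09864
Terminal value at year 4: TV = D_4×(1+g_2)/(r−g_2) = 17736.89710/0.056 = 316730.30530
P_0 = D_1/(1+r)^1 + D_2/(1+r)^2 + D_3/(1+r)^3 + D_4/(1+r)^4 + TV/(1+r)^4
    = 9658.07516 + 10410.53748 + 11221.62427 + 12095.90297 + 223558.20662 = 266944.34649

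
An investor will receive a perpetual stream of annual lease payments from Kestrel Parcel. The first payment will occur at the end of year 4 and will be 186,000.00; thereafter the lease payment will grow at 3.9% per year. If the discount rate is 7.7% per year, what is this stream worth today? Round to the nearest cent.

3918160.64

Value at end of year 3: C₁ / (r − g) = 186,000.00 / (0.077 − 0.039) = 4,894,736.8421
Discount to today: PV = 4,894,736.8421 / (1 + 0.077)^3 = 4,894,736.8421 / 1.249244 = 3,918,160.64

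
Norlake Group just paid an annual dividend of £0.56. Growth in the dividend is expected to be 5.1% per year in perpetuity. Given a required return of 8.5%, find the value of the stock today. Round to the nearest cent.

D₁ = D₀ × (1 + g) = £0.56 × 1.051 = £0.5886
Growing perpetuity: P = D₁ / (r − g) = £0.5886 / (0.085 − 0.051) = £17.31

£17.31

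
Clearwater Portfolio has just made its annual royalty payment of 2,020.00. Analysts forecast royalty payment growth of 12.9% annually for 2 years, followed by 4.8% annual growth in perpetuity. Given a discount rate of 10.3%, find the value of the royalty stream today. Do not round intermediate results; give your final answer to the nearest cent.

44510.12

D_1 = 2280.58000
D_2 = 2574.77482
Terminal value at year 2: TV = D_2×(1+g_2)/(r−g_2) = 2698.36401/0.055 = 49061.16384
P_0 = D_1/(1+r)^1 + D_2/(1+r)^2 + TV/(1+r)^2
    = 2067.61559 + 2116.35359 + 40326.15560 = 44510.12478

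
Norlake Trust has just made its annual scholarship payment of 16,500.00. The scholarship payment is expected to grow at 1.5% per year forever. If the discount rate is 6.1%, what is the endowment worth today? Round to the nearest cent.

364076.09

D₁ = D₀ × (1 + g) = 16,500.00 × 1.015 = 16,747.5000
Growing perpetuity: P = D₁ / (r − g) = 16,747.5000 / (0.061 − 0.015) = 364,076.09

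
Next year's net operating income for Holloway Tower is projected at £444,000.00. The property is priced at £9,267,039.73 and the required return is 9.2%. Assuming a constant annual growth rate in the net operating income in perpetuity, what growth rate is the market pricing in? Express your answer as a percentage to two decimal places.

4.41%

P = D₁/(r−g) ⇒ g = r − D₁/P = 0.092 − £444,000.00/£9,267,039.73 = 0.044088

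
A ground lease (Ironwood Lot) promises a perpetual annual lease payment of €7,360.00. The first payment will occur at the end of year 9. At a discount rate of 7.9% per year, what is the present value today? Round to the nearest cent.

€50708.31

Value at end of year 8: C / r = €7,360.00 / 0.079 = €93,164.5570
Discount to today: PV = €93,164.5570 / (1 + 0.079)^8 = €93,164.5570 / 1.837264 = €50,708.31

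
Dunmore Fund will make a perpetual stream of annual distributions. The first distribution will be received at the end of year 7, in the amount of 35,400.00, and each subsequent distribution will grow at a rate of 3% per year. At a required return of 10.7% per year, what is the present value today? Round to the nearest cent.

249819.77

Value at end of year 6: C₁ / (r − g) = 35,400.00 / (0.107 − 0.03) = 459,740.2597
Discount to today: PV = 459,740.2597 / (1 + 0.107)^6 = 459,740.2597 / 1.840288 = 249,819.77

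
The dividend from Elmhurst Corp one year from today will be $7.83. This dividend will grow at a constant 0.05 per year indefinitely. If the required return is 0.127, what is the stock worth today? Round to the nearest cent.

Growing perpetuity: P = D₁ / (r − g) = $7.8300 / (0.127 − 0.05) = $101.69

$101.69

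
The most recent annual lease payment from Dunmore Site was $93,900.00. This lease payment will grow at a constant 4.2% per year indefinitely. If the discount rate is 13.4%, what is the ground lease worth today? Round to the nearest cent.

D₁ = D₀ × (1 + g) = $93,900.00 × 1.042 = $97,843.8000
Growing perpetuity: P = D₁ / (r − g) = $97,843.8000 / (0.134 − 0.042) = $1,063,519.57

$1063519.57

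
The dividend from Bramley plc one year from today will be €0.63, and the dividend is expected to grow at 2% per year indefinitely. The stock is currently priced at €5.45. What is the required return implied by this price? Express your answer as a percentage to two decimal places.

13.56%

P = D₁/(r − g) ⇒ r = D₁/P + g = €0.6300/€5.45 + 0.02 = 0.115596 + 0.02 = 0.135596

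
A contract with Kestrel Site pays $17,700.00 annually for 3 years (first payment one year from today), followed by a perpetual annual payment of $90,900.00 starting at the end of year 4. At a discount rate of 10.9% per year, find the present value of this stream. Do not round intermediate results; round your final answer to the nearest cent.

$654753.46

PV of 3-year annuity: $17,700.00 × [1 − (1+0.109)^−3] / 0.109 = 43329.09006
Perpetuity value at year 3: $90,900.00 / 0.109 = 833944.95413
PV of perpetuity: 833944.95413 / (1+0.109)^3 = 611424.37295
Total PV = 43329.09006 + 611424.37295 = 654753.46302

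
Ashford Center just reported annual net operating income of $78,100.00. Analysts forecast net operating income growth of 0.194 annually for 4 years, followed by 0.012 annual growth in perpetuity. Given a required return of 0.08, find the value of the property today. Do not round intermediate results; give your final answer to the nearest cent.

D_1 = 93251.40000
D_2 = 111342.17160
D_3 = 132942.55289
D_4 = 158733.40815
Terminal value at year 4: TV = D_4×(1+g_2)/(r−g_2) = 160638.20905/0.068 = 2362326.60366
P_0 = D_1/(1+r)^1 + D_2/(1+r)^2 + D_3/(1+r)^3 + D_4/(1+r)^4 + TV/(1+r)^4
    = 86343.88889 + 95457.96605 + 105534.08469 + 116673.79363 + 1736380.57575 = 2140390.30900

$2140390.31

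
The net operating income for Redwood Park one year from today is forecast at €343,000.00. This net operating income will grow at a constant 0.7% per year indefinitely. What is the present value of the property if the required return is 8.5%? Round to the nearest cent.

€4397435.90

Growing perpetuity: P = D₁ / (r − g) = €343,000.0000 / (0.085 − 0.007) = €4,397,435.90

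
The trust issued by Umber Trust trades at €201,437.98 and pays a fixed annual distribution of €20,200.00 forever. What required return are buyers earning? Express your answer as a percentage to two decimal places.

10.03%

P = C/r ⇒ r = C/P = €20,200.00/€201,437.98 = 0.100279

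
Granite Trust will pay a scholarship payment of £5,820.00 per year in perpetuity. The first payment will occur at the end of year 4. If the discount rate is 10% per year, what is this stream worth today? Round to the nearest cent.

£43726.52

Value at end of year 3: C / r = £5,820.00 / 0.1 = £58,200.0000
Discount to today: PV = £58,200.0000 / (1 + 0.1)^3 = £58,200.0000 / 1.331000 = £43,726.52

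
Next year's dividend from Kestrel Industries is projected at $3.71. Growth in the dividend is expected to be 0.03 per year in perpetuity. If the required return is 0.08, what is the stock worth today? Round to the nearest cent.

$74.20

Growing perpetuity: P = D₁ / (r − g) = $3.7100 / (0.08 − 0.03) = $74.20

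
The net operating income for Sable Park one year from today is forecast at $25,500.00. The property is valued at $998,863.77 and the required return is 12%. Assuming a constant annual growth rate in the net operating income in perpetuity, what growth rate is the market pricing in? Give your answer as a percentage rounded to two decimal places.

P = D₁/(r−g) ⇒ g = r − D₁/P = 0.12 − $25,500.00/$998,863.77 = 0.094471

9.45%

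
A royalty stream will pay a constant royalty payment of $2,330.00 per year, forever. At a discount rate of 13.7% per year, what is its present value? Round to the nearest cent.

Level perpetuity: PV = C / r = $2,330.00 / 0.137 = $17,007.30

$17007.30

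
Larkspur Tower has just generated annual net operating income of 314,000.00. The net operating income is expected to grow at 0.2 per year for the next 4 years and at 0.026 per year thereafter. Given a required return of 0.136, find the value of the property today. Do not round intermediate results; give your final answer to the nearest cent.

D_1 = 376800.00000
D_2 = 452160.00000
D_3 = 542592.00000
D_4 = 651110.40000
Terminal value at year 4: TV = D_4×(1+g_2)/(r−g_2) = 668039.27040/0.11 = 6073084.27636
P_0 = D_1/(1+r)^1 + D_2/(1+r)^2 + D_3/(1+r)^3 + D_4/(1+r)^4 + TV/(1+r)^4
    = 331690.14085 + 350376.90934 + 370116.45353 + 390968.08472 + 3646665.95381 = 5089817.54225

5089817.54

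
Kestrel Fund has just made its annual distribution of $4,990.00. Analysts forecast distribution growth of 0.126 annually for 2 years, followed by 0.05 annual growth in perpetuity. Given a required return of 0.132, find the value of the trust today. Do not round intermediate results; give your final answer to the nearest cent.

$73121.58

D_1 = 5618.74000
D_2 = 6326.70124
Terminal value at year 2: TV = D_2×(1+g_2)/(r−g_2) = 6643.03630/0.082 = 81012.63783
P_0 = D_1/(1+r)^1 + D_2/(1+r)^2 + TV/(1+r)^2
    = 4963.55124 + 4937.24266 + 63220.79018 = 73121.58407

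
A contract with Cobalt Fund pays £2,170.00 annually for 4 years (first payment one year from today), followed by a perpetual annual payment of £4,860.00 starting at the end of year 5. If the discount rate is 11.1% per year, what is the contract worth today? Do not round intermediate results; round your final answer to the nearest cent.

£35455.99

PV of 4-year annuity: £2,170.00 × [1 − (1+0.111)^−4] / 0.111 = 6717.95822
Perpetuity value at year 4: £4,860.00 / 0.111 = 43783.78378
PV of perpetuity: 43783.78378 / (1+0.111)^4 = 28738.03403
Total PV = 6717.95822 + 28738.03403 = 35455.99225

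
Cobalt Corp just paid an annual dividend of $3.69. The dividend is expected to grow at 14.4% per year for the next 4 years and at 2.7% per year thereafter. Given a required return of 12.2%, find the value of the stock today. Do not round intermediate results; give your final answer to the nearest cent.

D_1 = 4.22136
D_2 = 4.82924
D_3 = 5.52465
D_4 = 6.32019
Terminal value at year 4: TV = D_4×(1+g_2)/(r−g_2) = 6.49084/0.095 = 68.32463
P_0 = D_1/(1+r)^1 + D_2/(1+r)^2 + D_3/(1+r)^3 + D_4/(1+r)^4 + TV/(1+r)^4
    = 3.76235 + 3.83612 + 3.91134 + 3.98804 + 43.11276 = 58.61062

$58.61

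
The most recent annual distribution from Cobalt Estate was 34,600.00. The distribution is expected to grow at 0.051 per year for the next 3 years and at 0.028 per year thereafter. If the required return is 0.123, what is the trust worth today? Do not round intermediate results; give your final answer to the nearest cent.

D_1 = 36364.60000
D_2 = 38219.19460
D_3 = 40168.37352
Terminal value at year 3: TV = D_3×(1+g_2)/(r−g_2) = 41293.08798/0.095 = 434664.08403
P_0 = D_1/(1+r)^1 + D_2/(1+r)^2 + D_3/(1+r)^3 + TV/(1+r)^3
    = 32381.65628 + 30305.53940 + 28362.53064 + 306912.43684 = 397962.16316

397962.16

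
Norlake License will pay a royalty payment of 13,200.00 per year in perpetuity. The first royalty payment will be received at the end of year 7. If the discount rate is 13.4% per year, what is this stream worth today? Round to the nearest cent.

Value at end of year 6: C / r = 13,200.00 / 0.134 = 98,507.4627
Discount to today: PV = 98,507.4627 / (1 + 0.134)^6 = 98,507.4627 / 2.126563 = 46,322.37

46322.37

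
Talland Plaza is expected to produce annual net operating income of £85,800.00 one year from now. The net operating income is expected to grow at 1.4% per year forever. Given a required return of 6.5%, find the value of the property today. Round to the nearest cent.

Growing perpetuity: P = D₁ / (r − g) = £85,800.0000 / (0.065 − 0.014) = £1,682,352.94

£1682352.94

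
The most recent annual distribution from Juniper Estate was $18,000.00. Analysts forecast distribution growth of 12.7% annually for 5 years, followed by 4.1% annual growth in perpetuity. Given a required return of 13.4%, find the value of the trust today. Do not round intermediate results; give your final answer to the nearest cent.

D_1 = 20286.00000
D_2 = 22862.32200
D_3 = 25765.83689
D_4 = 29038.09818
D_5 = 32725.93665
Terminal value at year 5: TV = D_5×(1+g_2)/(r−g_2) = 34067.70005/0.093 = 366319.35539
P_0 = D_1/(1+r)^1 + D_2/(1+r)^2 + D_3/(1+r)^3 + D_4/(1+r)^4 + D_5/(1+r)^5 + TV/(1+r)^5
    = 17888.88889 + 17778.46365 + 17668.72005 + 17559.65387 + 17451.26095 + 195341.53384 = 283688.52124

$283688.52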